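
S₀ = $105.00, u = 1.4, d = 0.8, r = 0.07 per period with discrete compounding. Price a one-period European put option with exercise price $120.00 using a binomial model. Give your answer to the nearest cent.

Risk-neutral probability p = (1 + 0.07 − 0.8)/(1.4 − 0.8) = 0.2700/0.6000 = 0.4500
Terminal stock prices: S_u = 147, S_d = 84
Terminal payoffs (K − S): max(-27, 0) = 0, max(36, 0) = 36
Node 0 (S = 105): V_0 = 1/1.07·[0.4500·0.0000 + 0.5500·36.0000] = 18.5047

$18.50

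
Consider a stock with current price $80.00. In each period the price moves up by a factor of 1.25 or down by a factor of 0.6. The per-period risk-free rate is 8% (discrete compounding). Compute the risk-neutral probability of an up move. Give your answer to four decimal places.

p = 0.7385

Risk-neutral probability p = (1 + 0.08 − 0.6)/(1.25 − 0.6) = 0.4800/0.6500 = 0.7385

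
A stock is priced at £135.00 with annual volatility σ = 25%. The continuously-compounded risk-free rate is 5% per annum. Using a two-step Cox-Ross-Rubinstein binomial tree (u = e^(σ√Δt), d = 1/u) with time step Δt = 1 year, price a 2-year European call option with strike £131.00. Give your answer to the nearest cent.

CRR parameters: u = e^(σ√Δt) = e^(0.25·√1) = 1.2840, d = 1/u = 0.7788
Per-period rate: rΔt = 0.05·1 = 0.05, so R = e^0.05 = 1.0513
Risk-neutral probability p = (e^0.05 − 0.7788)/(1.2840 − 0.7788) = 0.2725/0.5052 = 0.5393
Terminal stock prices: S_uu = 222.6, S_ud = 135, S_dd = 81.88
Terminal payoffs (S − K): max(91.58, 0) = 91.58, max(4, 0) = 4, max(-49.12, 0) = 0
Node u (S = 173.3): V_u = e^(−0.05)·[0.5393·91.5774 + 0.4607·4.0000] = 48.7324
Node d (S = 105.1): V_d = e^(−0.05)·[0.5393·4.0000 + 0.4607·0.0000] = 2.0520
Node 0 (S = 135): V_0 = e^(−0.05)·[0.5393·48.7324 + 0.4607·2.0520] = 25.8991

£25.90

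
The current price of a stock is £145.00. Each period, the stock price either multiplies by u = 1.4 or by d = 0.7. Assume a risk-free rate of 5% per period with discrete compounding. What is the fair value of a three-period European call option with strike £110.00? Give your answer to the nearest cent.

Risk-neutral probability p = (1 + 0.05 − 0.7)/(1.4 − 0.7) = 0.3500/0.7000 = 0.5000
Terminal stock prices: S_uuu = 397.9, S_uud = 198.9, S_udd = 99.47, S_ddd = 49.73
Terminal payoffs (S − K): max(287.9, 0) = 287.9, max(88.94, 0) = 88.94, max(-10.53, 0) = 0, max(-60.27, 0) = 0
Node uu (S = 284.2): V_uu = 1/1.05·[0.5000·287.8800 + 0.5000·88.9400] = 179.4381
Node ud (S = 142.1): V_ud = 1/1.05·[0.5000·88.9400 + 0.5000·0.0000] = 42.3524
Node dd (S = 71.05): V_dd = 1/1.05·[0.5000·0.0000 + 0.5000·0.0000] = 0.0000
Node u (S = 203): V_u = 1/1.05·[0.5000·179.4381 + 0.5000·42.3524] = 105.6145
Node d (S = 101.5): V_d = 1/1.05·[0.5000·42.3524 + 0.5000·0.0000] = 20.1678
Node 0 (S = 145): V_0 = 1/1.05·[0.5000·105.6145 + 0.5000·20.1678] = 59.8963

£59.90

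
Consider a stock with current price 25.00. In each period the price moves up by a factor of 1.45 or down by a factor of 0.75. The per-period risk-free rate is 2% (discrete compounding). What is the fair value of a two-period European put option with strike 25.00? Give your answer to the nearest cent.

Risk-neutral probability p = (1 + 0.02 − 0.75)/(1.45 − 0.75) = 0.2700/0.7000 = 0.3857
Terminal stock prices: S_uu = 52.56, S_ud = 27.19, S_dd = 14.06
Terminal payoffs (K − S): max(-27.56, 0) = 0, max(-2.188, 0) = 0, max(10.94, 0) = 10.94
Node u (S = 36.25): V_u = 1/1.02·[0.3857·0.0000 + 0.6143·0.0000] = 0.0000
Node d (S = 18.75): V_d = 1/1.02·[0.3857·0.0000 + 0.6143·10.9375] = 6.5870
Node 0 (S = 25): V_0 = 1/1.02·[0.3857·0.0000 + 0.6143·6.5870] = 3.9670

3.97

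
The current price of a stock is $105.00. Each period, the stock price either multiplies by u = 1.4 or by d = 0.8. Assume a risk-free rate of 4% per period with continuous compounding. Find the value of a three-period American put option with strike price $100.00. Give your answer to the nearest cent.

$12.36

Risk-neutral probability p = (e^0.04 − 0.8)/(1.4 − 0.8) = 0.2408/0.6000 = 0.4014
Terminal stock prices: S_uuu = 288.1, S_uud = 164.6, S_udd = 94.08, S_ddd = 53.76
Terminal payoffs (K − S): max(-188.1, 0) = 0, max(-64.64, 0) = 0, max(5.92, 0) = 5.92, max(46.24, 0) = 46.24
Node uu (S = 205.8): continuation = e^(−0.04)·[0.4014·0.0000 + 0.5986·0.0000] = 0.0000; exercise value = 0.0000 ≤ continuation, so V_uu = 0.0000
Node ud (S = 117.6): continuation = e^(−0.04)·[0.4014·0.0000 + 0.5986·5.9200] = 3.4050; exercise value = 0.0000 ≤ continuation, so V_ud = 3.4050
Node dd (S = 67.2): continuation = e^(−0.04)·[0.4014·5.9200 + 0.5986·46.2400] = 28.8789; exercise value = 32.8000 > continuation, so V_dd = 32.8000 (exercise)
Node u (S = 147): continuation = e^(−0.04)·[0.4014·0.0000 + 0.5986·3.4050] = 1.9585; exercise value = 0.0000 ≤ continuation, so V_u = 1.9585
Node d (S = 84): continuation = e^(−0.04)·[0.4014·3.4050 + 0.5986·32.8000] = 20.1788; exercise value = 16.0000 ≤ continuation, so V_d = 20.1788
Node 0 (S = 105): continuation = e^(−0.04)·[0.4014·1.9585 + 0.5986·20.1788] = 12.3616; exercise value = 0.0000 ≤ continuation, so V_0 = 12.3616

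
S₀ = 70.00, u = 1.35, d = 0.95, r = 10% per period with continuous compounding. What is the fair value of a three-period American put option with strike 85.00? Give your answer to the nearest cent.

Risk-neutral probability p = (e^0.1 − 0.95)/(1.35 − 0.95) = 0.1552/0.4000 = 0.3879
Terminal stock prices: S_uuu = 172.2, S_uud = 121.2, S_udd = 85.29, S_ddd = 60.02
Terminal payoffs (K − S): max(-87.23, 0) = 0, max(-36.2, 0) = 0, max(-0.2862, 0) = 0, max(24.98, 0) = 24.98
Node uu (S = 127.6): continuation = e^(−0.1)·[0.3879·0.0000 + 0.6121·0.0000] = 0.0000; exercise value = 0.0000 ≤ continuation, so V_uu = 0.0000
Node ud (S = 89.77): continuation = e^(−0.1)·[0.3879·0.0000 + 0.6121·0.0000] = 0.0000; exercise value = 0.0000 ≤ continuation, so V_ud = 0.0000
Node dd (S = 63.17): continuation = e^(−0.1)·[0.3879·0.0000 + 0.6121·24.9838] = 13.8367; exercise value = 21.8250 > continuation, so V_dd = 21.8250 (exercise)
Node u (S = 94.5): continuation = e^(−0.1)·[0.3879·0.0000 + 0.6121·0.0000] = 0.0000; exercise value = 0.0000 ≤ continuation, so V_u = 0.0000
Node d (S = 66.5): continuation = e^(−0.1)·[0.3879·0.0000 + 0.6121·21.8250] = 12.0873; exercise value = 18.5000 > continuation, so V_d = 18.5000 (exercise)
Node 0 (S = 70): continuation = e^(−0.1)·[0.3879·0.0000 + 0.6121·18.5000] = 10.2458; exercise value = 15.0000 > continuation, so V_0 = 15.0000 (exercise)

15.00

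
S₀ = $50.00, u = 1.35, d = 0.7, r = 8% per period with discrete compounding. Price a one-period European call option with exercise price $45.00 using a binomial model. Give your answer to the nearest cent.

Risk-neutral probability p = (1 + 0.08 − 0.7)/(1.35 − 0.7) = 0.3800/0.6500 = 0.5846
Terminal stock prices: S_u = 67.5, S_d = 35
Terminal payoffs (S − K): max(22.5, 0) = 22.5, max(-10, 0) = 0
Node 0 (S = 50): V_0 = 1/1.08·[0.5846·22.5000 + 0.4154·0.0000] = 12.1795

$12.18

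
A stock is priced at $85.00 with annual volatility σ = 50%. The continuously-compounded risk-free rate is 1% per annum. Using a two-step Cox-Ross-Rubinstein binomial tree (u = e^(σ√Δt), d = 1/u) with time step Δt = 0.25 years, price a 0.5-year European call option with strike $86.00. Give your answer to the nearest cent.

CRR parameters: u = e^(σ√Δt) = e^(0.5·√0.25) = 1.2840, d = 1/u = 0.7788
Per-period rate: rΔt = 0.01·0.25 = 0.0025, so R = e^0.0025 = 1.0025
Risk-neutral probability p = (e^0.0025 − 0.7788)/(1.2840 − 0.7788) = 0.2237/0.5052 = 0.4428
Terminal stock prices: S_uu = 140.1, S_ud = 85, S_dd = 51.56
Terminal payoffs (S − K): max(54.14, 0) = 54.14, max(-1, 0) = 0, max(-34.44, 0) = 0
Node u (S = 109.1): V_u = e^(−0.0025)·[0.4428·54.1413 + 0.5572·0.0000] = 23.9127
Node d (S = 66.2): V_d = e^(−0.0025)·[0.4428·0.0000 + 0.5572·0.0000] = 0.0000
Node 0 (S = 85): V_0 = e^(−0.0025)·[0.4428·23.9127 + 0.5572·0.0000] = 10.5616

$10.56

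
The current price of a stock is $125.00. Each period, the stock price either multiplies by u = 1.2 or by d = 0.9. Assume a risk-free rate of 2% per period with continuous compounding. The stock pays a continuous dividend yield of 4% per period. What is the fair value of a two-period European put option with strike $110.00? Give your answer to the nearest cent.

$4.51

Per-period risk-free factor R = e^0.02 = 1.0202; dividend-adjusted growth = e^(0.02−0.04) = 0.9802.
Risk-neutral probability p = (0.9802 − 0.9)/(1.2 − 0.9) = 0.0802/0.3000 = 0.2673
Terminal stock prices: S_uu = 180, S_ud = 135, S_dd = 101.2
Terminal payoffs (K − S): max(-70, 0) = 0, max(-25, 0) = 0, max(8.75, 0) = 8.75
Node u (S = 150): V_u = e^(−0.02)·[0.2673·0.0000 + 0.7327·0.0000] = 0.0000
Node d (S = 112.5): V_d = e^(−0.02)·[0.2673·0.0000 + 0.7327·8.7500] = 6.2839
Node 0 (S = 125): V_0 = e^(−0.02)·[0.2673·0.0000 + 0.7327·6.2839] = 4.5129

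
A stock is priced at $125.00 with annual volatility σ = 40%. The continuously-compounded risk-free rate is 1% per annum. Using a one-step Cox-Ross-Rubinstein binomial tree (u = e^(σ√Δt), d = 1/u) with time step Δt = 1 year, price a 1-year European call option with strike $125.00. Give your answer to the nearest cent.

$25.17

CRR parameters: u = e^(σ√Δt) = e^(0.4·√1) = 1.4918, d = 1/u = 0.6703
Per-period rate: rΔt = 0.01·1 = 0.01, so R = e^0.01 = 1.0101
Risk-neutral probability p = (e^0.01 − 0.6703)/(1.4918 − 0.6703) = 0.3397/0.8215 = 0.4135
Terminal stock prices: S_u = 186.5, S_d = 83.79
Terminal payoffs (S − K): max(61.48, 0) = 61.48, max(-41.21, 0) = 0
Node 0 (S = 125): V_0 = e^(−0.01)·[0.4135·61.4781 + 0.5865·0.0000] = 25.1711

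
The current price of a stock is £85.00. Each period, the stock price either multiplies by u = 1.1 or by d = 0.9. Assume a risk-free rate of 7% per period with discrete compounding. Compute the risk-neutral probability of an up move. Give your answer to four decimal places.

p = 0.8500

Risk-neutral probability p = (1 + 0.07 − 0.9)/(1.1 − 0.9) = 0.1700/0.2000 = 0.8500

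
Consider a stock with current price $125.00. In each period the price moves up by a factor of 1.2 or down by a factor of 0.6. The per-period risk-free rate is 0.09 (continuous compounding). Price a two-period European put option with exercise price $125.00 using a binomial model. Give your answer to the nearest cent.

Risk-neutral probability p = (e^0.09 − 0.6)/(1.2 − 0.6) = 0.4942/0.6000 = 0.8236
Terminal stock prices: S_uu = 180, S_ud = 90, S_dd = 45
Terminal payoffs (K − S): max(-55, 0) = 0, max(35, 0) = 35, max(80, 0) = 80
Node u (S = 150): V_u = e^(−0.09)·[0.8236·0.0000 + 0.1764·35.0000] = 5.6418
Node d (S = 75): V_d = e^(−0.09)·[0.8236·35.0000 + 0.1764·80.0000] = 39.2414
Node 0 (S = 125): V_0 = e^(−0.09)·[0.8236·5.6418 + 0.1764·39.2414] = 10.5724

$10.57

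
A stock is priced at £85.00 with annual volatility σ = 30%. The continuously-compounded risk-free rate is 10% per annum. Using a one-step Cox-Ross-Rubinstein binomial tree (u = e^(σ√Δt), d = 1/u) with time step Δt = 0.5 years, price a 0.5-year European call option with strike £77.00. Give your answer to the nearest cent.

£15.15

CRR parameters: u = e^(σ√Δt) = e^(0.3·√0.5) = 1.2363, d = 1/u = 0.8089
Per-period rate: rΔt = 0.1·0.5 = 0.05, so R = e^0.05 = 1.0513
Risk-neutral probability p = (e^0.05 − 0.8089)/(1.2363 − 0.8089) = 0.2424/0.4275 = 0.5671
Terminal stock prices: S_u = 105.1, S_d = 68.75
Terminal payoffs (S − K): max(28.09, 0) = 28.09, max(-8.247, 0) = 0
Node 0 (S = 85): V_0 = e^(−0.05)·[0.5671·28.0864 + 0.4329·0.0000] = 15.1513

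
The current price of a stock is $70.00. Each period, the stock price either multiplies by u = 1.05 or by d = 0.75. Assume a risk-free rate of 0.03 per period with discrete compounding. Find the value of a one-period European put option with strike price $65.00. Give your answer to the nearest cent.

Risk-neutral probability p = (1 + 0.03 − 0.75)/(1.05 − 0.75) = 0.2800/0.3000 = 0.9333
Terminal stock prices: S_u = 73.5, S_d = 52.5
Terminal payoffs (K − S): max(-8.5, 0) = 0, max(12.5, 0) = 12.5
Node 0 (S = 70): V_0 = 1/1.03·[0.9333·0.0000 + 0.0667·12.5000] = 0.8091

$0.81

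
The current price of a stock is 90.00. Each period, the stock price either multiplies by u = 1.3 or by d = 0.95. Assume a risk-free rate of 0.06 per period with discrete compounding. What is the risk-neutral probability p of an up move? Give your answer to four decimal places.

p = 0.3143

Risk-neutral probability p = (1 + 0.06 − 0.95)/(1.3 − 0.95) = 0.1100/0.3500 = 0.3143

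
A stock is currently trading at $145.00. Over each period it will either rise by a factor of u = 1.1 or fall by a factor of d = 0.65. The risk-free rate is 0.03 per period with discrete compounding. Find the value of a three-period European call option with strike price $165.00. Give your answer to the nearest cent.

$15.43

Risk-neutral probability p = (1 + 0.03 − 0.65)/(1.1 − 0.65) = 0.3800/0.4500 = 0.8444
Terminal stock prices: S_uuu = 193, S_uud = 114, S_udd = 67.39, S_ddd = 39.82
Terminal payoffs (S − K): max(28, 0) = 28, max(-50.96, 0) = 0, max(-97.61, 0) = 0, max(-125.2, 0) = 0
Node uu (S = 175.5): V_uu = 1/1.03·[0.8444·27.9950 + 0.1556·0.0000] = 22.9517
Node ud (S = 103.7): V_ud = 1/1.03·[0.8444·0.0000 + 0.1556·0.0000] = 0.0000
Node dd (S = 61.26): V_dd = 1/1.03·[0.8444·0.0000 + 0.1556·0.0000] = 0.0000
Node u (S = 159.5): V_u = 1/1.03·[0.8444·22.9517 + 0.1556·0.0000] = 18.8169
Node d (S = 94.25): V_d = 1/1.03·[0.8444·0.0000 + 0.1556·0.0000] = 0.0000
Node 0 (S = 145): V_0 = 1/1.03·[0.8444·18.8169 + 0.1556·0.0000] = 15.4270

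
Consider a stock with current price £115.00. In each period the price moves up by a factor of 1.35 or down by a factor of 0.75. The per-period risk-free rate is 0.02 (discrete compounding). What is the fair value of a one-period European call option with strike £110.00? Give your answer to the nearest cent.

£19.96

Risk-neutral probability p = (1 + 0.02 − 0.75)/(1.35 − 0.75) = 0.2700/0.6000 = 0.4500
Terminal stock prices: S_u = 155.2, S_d = 86.25
Terminal payoffs (S − K): max(45.25, 0) = 45.25, max(-23.75, 0) = 0
Node 0 (S = 115): V_0 = 1/1.02·[0.4500·45.2500 + 0.5500·0.0000] = 19.9632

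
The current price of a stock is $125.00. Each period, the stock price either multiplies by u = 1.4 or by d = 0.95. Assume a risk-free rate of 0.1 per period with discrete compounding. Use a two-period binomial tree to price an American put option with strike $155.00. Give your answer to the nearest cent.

$30.00

Risk-neutral probability p = (1 + 0.1 − 0.95)/(1.4 − 0.95) = 0.1500/0.4500 = 0.3333
Terminal stock prices: S_uu = 245, S_ud = 166.2, S_dd = 112.8
Terminal payoffs (K − S): max(-90, 0) = 0, max(-11.25, 0) = 0, max(42.19, 0) = 42.19
Node u (S = 175): continuation = 1/1.1·[0.3333·0.0000 + 0.6667·0.0000] = 0.0000; exercise value = 0.0000 ≤ continuation, so V_u = 0.0000
Node d (S = 118.8): continuation = 1/1.1·[0.3333·0.0000 + 0.6667·42.1875] = 25.5682; exercise value = 36.2500 > continuation, so V_d = 36.2500 (exercise)
Node 0 (S = 125): continuation = 1/1.1·[0.3333·0.0000 + 0.6667·36.2500] = 21.9697; exercise value = 30.0000 > continuation, so V_0 = 30.0000 (exercise)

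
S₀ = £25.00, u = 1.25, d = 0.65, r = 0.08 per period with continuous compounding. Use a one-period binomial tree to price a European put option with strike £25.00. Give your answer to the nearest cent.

£2.24

Risk-neutral probability p = (e^0.08 − 0.65)/(1.25 − 0.65) = 0.4333/0.6000 = 0.7221
Terminal stock prices: S_u = 31.25, S_d = 16.25
Terminal payoffs (K − S): max(-6.25, 0) = 0, max(8.75, 0) = 8.75
Node 0 (S = 25): V_0 = e^(−0.08)·[0.7221·0.0000 + 0.2779·8.7500] = 2.2443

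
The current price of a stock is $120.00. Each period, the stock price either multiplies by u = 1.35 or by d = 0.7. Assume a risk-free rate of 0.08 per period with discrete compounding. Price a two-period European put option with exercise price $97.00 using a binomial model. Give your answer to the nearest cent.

Risk-neutral probability p = (1 + 0.08 − 0.7)/(1.35 − 0.7) = 0.3800/0.6500 = 0.5846
Terminal stock prices: S_uu = 218.7, S_ud = 113.4, S_dd = 58.8
Terminal payoffs (K − S): max(-121.7, 0) = 0, max(-16.4, 0) = 0, max(38.2, 0) = 38.2
Node u (S = 162): V_u = 1/1.08·[0.5846·0.0000 + 0.4154·0.0000] = 0.0000
Node d (S = 84): V_d = 1/1.08·[0.5846·0.0000 + 0.4154·38.2000] = 14.6923
Node 0 (S = 120): V_0 = 1/1.08·[0.5846·0.0000 + 0.4154·14.6923] = 5.6509

$5.65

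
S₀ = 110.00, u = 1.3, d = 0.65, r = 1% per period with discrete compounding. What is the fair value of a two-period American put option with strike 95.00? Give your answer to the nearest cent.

10.88

Risk-neutral probability p = (1 + 0.01 − 0.65)/(1.3 − 0.65) = 0.3600/0.6500 = 0.5538
Terminal stock prices: S_uu = 185.9, S_ud = 92.95, S_dd = 46.48
Terminal payoffs (K − S): max(-90.9, 0) = 0, max(2.05, 0) = 2.05, max(48.52, 0) = 48.52
Node u (S = 143): continuation = 1/1.01·[0.5538·0.0000 + 0.4462·2.0500] = 0.9056; exercise value = 0.0000 ≤ continuation, so V_u = 0.9056
Node d (S = 71.5): continuation = 1/1.01·[0.5538·2.0500 + 0.4462·48.5250] = 22.5594; exercise value = 23.5000 > continuation, so V_d = 23.5000 (exercise)
Node 0 (S = 110): continuation = 1/1.01·[0.5538·0.9056 + 0.4462·23.5000] = 10.8774; exercise value = 0.0000 ≤ continuation, so V_0 = 10.8774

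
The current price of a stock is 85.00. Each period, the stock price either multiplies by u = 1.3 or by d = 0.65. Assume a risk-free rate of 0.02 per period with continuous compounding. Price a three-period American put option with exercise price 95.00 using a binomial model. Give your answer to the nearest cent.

22.44

Risk-neutral probability p = (e^0.02 − 0.65)/(1.3 − 0.65) = 0.3702/0.6500 = 0.5695
Terminal stock prices: S_uuu = 186.7, S_uud = 93.37, S_udd = 46.69, S_ddd = 23.34
Terminal payoffs (K − S): max(-91.75, 0) = 0, max(1.627, 0) = 1.627, max(48.31, 0) = 48.31, max(71.66, 0) = 71.66
Node uu (S = 143.7): continuation = e^(−0.02)·[0.5695·0.0000 + 0.4305·1.6275] = 0.6867; exercise value = 0.0000 ≤ continuation, so V_uu = 0.6867
Node ud (S = 71.83): continuation = e^(−0.02)·[0.5695·1.6275 + 0.4305·48.3137] = 21.2939; exercise value = 23.1750 > continuation, so V_ud = 23.1750 (exercise)
Node dd (S = 35.91): continuation = e^(−0.02)·[0.5695·48.3137 + 0.4305·71.6569] = 57.2064; exercise value = 59.0875 > continuation, so V_dd = 59.0875 (exercise)
Node u (S = 110.5): continuation = e^(−0.02)·[0.5695·0.6867 + 0.4305·23.1750] = 10.1617; exercise value = 0.0000 ≤ continuation, so V_u = 10.1617
Node d (S = 55.25): continuation = e^(−0.02)·[0.5695·23.1750 + 0.4305·59.0875] = 37.8689; exercise value = 39.7500 > continuation, so V_d = 39.7500 (exercise)
Node 0 (S = 85): continuation = e^(−0.02)·[0.5695·10.1617 + 0.4305·39.7500] = 22.4449; exercise value = 10.0000 ≤ continuation, so V_0 = 22.4449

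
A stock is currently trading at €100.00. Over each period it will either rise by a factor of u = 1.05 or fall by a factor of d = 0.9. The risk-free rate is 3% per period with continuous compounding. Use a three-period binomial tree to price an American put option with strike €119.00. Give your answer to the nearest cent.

€19.00

Risk-neutral probability p = (e^0.03 − 0.9)/(1.05 − 0.9) = 0.1305/0.1500 = 0.8697
Terminal stock prices: S_uuu = 115.8, S_uud = 99.23, S_udd = 85.05, S_ddd = 72.9
Terminal payoffs (K − S): max(3.237, 0) = 3.237, max(19.77, 0) = 19.77, max(33.95, 0) = 33.95, max(46.1, 0) = 46.1
Node uu (S = 110.2): continuation = e^(−0.03)·[0.8697·3.2375 + 0.1303·19.7750] = 5.2330; exercise value = 8.7500 > continuation, so V_uu = 8.7500 (exercise)
Node ud (S = 94.5): continuation = e^(−0.03)·[0.8697·19.7750 + 0.1303·33.9500] = 20.9830; exercise value = 24.5000 > continuation, so V_ud = 24.5000 (exercise)
Node dd (S = 81): continuation = e^(−0.03)·[0.8697·33.9500 + 0.1303·46.1000] = 34.4830; exercise value = 38.0000 > continuation, so V_dd = 38.0000 (exercise)
Node u (S = 105): continuation = e^(−0.03)·[0.8697·8.7500 + 0.1303·24.5000] = 10.4830; exercise value = 14.0000 > continuation, so V_u = 14.0000 (exercise)
Node d (S = 90): continuation = e^(−0.03)·[0.8697·24.5000 + 0.1303·38.0000] = 25.4830; exercise value = 29.0000 > continuation, so V_d = 29.0000 (exercise)
Node 0 (S = 100): continuation = e^(−0.03)·[0.8697·14.0000 + 0.1303·29.0000] = 15.4830; exercise value = 19.0000 > continuation, so V_0 = 19.0000 (exercise)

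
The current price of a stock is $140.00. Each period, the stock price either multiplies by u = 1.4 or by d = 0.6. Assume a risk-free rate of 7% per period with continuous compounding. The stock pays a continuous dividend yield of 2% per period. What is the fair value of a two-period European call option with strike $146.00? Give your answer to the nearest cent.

$35.52

Per-period risk-free factor R = e^0.07 = 1.0725; dividend-adjusted growth = e^(0.07−0.02) = 1.0513.
Risk-neutral probability p = (1.0513 − 0.6)/(1.4 − 0.6) = 0.4513/0.8000 = 0.5641
Terminal stock prices: S_uu = 274.4, S_ud = 117.6, S_dd = 50.4
Terminal payoffs (S − K): max(128.4, 0) = 128.4, max(-28.4, 0) = 0, max(-95.6, 0) = 0
Node u (S = 196): V_u = e^(−0.07)·[0.5641·128.4000 + 0.4359·0.0000] = 67.5324
Node d (S = 84): V_d = e^(−0.07)·[0.5641·0.0000 + 0.4359·0.0000] = 0.0000
Node 0 (S = 140): V_0 = e^(−0.07)·[0.5641·67.5324 + 0.4359·0.0000] = 35.5188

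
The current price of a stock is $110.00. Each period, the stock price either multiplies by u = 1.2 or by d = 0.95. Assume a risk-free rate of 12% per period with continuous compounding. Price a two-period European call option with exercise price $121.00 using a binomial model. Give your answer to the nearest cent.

$16.26

Risk-neutral probability p = (e^0.12 − 0.95)/(1.2 − 0.95) = 0.1775/0.2500 = 0.7100
Terminal stock prices: S_uu = 158.4, S_ud = 125.4, S_dd = 99.27
Terminal payoffs (S − K): max(37.4, 0) = 37.4, max(4.4, 0) = 4.4, max(-21.73, 0) = 0
Node u (S = 132): V_u = e^(−0.12)·[0.7100·37.4000 + 0.2900·4.4000] = 24.6826
Node d (S = 104.5): V_d = e^(−0.12)·[0.7100·4.4000 + 0.2900·0.0000] = 2.7707
Node 0 (S = 110): V_0 = e^(−0.12)·[0.7100·24.6826 + 0.2900·2.7707] = 16.2554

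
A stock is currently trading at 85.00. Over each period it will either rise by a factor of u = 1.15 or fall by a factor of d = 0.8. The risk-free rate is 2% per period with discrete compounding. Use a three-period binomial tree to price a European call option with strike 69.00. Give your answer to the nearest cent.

22.79

Risk-neutral probability p = (1 + 0.02 − 0.8)/(1.15 − 0.8) = 0.2200/0.3500 = 0.6286
Terminal stock prices: S_uuu = 129.3, S_uud = 89.93, S_udd = 62.56, S_ddd = 43.52
Terminal payoffs (S − K): max(60.27, 0) = 60.27, max(20.93, 0) = 20.93, max(-6.44, 0) = 0, max(-25.48, 0) = 0
Node uu (S = 112.4): V_uu = 1/1.02·[0.6286·60.2744 + 0.3714·20.9300] = 44.7654
Node ud (S = 78.2): V_ud = 1/1.02·[0.6286·20.9300 + 0.3714·0.0000] = 12.8980
Node dd (S = 54.4): V_dd = 1/1.02·[0.6286·0.0000 + 0.3714·0.0000] = 0.0000
Node u (S = 97.75): V_u = 1/1.02·[0.6286·44.7654 + 0.3714·12.8980] = 32.2833
Node d (S = 68): V_d = 1/1.02·[0.6286·12.8980 + 0.3714·0.0000] = 7.9484
Node 0 (S = 85): V_0 = 1/1.02·[0.6286·32.2833 + 0.3714·7.9484] = 22.7888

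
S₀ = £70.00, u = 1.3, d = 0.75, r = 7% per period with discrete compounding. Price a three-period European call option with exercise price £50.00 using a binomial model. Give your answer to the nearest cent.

Risk-neutral probability p = (1 + 0.07 − 0.75)/(1.3 − 0.75) = 0.3200/0.5500 = 0.5818
Terminal stock prices: S_uuu = 153.8, S_uud = 88.73, S_udd = 51.19, S_ddd = 29.53
Terminal payoffs (S − K): max(103.8, 0) = 103.8, max(38.73, 0) = 38.73, max(1.188, 0) = 1.188, max(-20.47, 0) = 0
Node uu (S = 118.3): V_uu = 1/1.07·[0.5818·103.7900 + 0.4182·38.7250] = 71.5710
Node ud (S = 68.25): V_ud = 1/1.07·[0.5818·38.7250 + 0.4182·1.1875] = 21.5210
Node dd (S = 39.38): V_dd = 1/1.07·[0.5818·1.1875 + 0.4182·0.0000] = 0.6457
Node u (S = 91): V_u = 1/1.07·[0.5818·71.5710 + 0.4182·21.5210] = 47.3281
Node d (S = 52.5): V_d = 1/1.07·[0.5818·21.5210 + 0.4182·0.6457] = 11.9545
Node 0 (S = 70): V_0 = 1/1.07·[0.5818·47.3281 + 0.4182·11.9545] = 30.4070

£30.41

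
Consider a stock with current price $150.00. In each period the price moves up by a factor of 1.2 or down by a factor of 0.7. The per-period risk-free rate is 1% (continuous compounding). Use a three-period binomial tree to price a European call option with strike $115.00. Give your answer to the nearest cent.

Risk-neutral probability p = (e^0.01 − 0.7)/(1.2 − 0.7) = 0.3101/0.5000 = 0.6201
Terminal stock prices: S_uuu = 259.2, S_uud = 151.2, S_udd = 88.2, S_ddd = 51.45
Terminal payoffs (S − K): max(144.2, 0) = 144.2, max(36.2, 0) = 36.2, max(-26.8, 0) = 0, max(-63.55, 0) = 0
Node uu (S = 216): V_uu = e^(−0.01)·[0.6201·144.2000 + 0.3799·36.2000] = 102.1443
Node ud (S = 126): V_ud = e^(−0.01)·[0.6201·36.2000 + 0.3799·0.0000] = 22.2243
Node dd (S = 73.5): V_dd = e^(−0.01)·[0.6201·0.0000 + 0.3799·0.0000] = 0.0000
Node u (S = 180): V_u = e^(−0.01)·[0.6201·102.1443 + 0.3799·22.2243] = 71.0684
Node d (S = 105): V_d = e^(−0.01)·[0.6201·22.2243 + 0.3799·0.0000] = 13.6442
Node 0 (S = 150): V_0 = e^(−0.01)·[0.6201·71.0684 + 0.3799·13.6442] = 48.7629

$48.76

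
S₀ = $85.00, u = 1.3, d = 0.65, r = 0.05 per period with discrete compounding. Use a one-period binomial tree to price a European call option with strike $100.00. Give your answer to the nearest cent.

$6.15

Risk-neutral probability p = (1 + 0.05 − 0.65)/(1.3 − 0.65) = 0.4000/0.6500 = 0.6154
Terminal stock prices: S_u = 110.5, S_d = 55.25
Terminal payoffs (S − K): max(10.5, 0) = 10.5, max(-44.75, 0) = 0
Node 0 (S = 85): V_0 = 1/1.05·[0.6154·10.5000 + 0.3846·0.0000] = 6.1538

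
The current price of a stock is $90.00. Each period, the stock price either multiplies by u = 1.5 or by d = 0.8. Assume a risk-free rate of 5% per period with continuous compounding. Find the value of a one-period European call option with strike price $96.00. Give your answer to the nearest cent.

Risk-neutral probability p = (e^0.05 − 0.8)/(1.5 − 0.8) = 0.2513/0.7000 = 0.3590
Terminal stock prices: S_u = 135, S_d = 72
Terminal payoffs (S − K): max(39, 0) = 39, max(-24, 0) = 0
Node 0 (S = 90): V_0 = e^(−0.05)·[0.3590·39.0000 + 0.6410·0.0000] = 13.3166

$13.32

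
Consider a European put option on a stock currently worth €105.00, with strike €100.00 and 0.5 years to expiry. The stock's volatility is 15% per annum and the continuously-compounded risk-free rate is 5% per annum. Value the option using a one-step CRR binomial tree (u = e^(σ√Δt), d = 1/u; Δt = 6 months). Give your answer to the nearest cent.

€2.21

CRR parameters: u = e^(σ√Δt) = e^(0.15·√0.5) = 1.1119, d = 1/u = 0.8994
Per-period rate: rΔt = 0.05·0.5 = 0.025, so R = e^0.025 = 1.0253
Risk-neutral probability p = (e^0.025 − 0.8994)/(1.1119 − 0.8994) = 0.1259/0.2125 = 0.5926
Terminal stock prices: S_u = 116.7, S_d = 94.43
Terminal payoffs (K − S): max(-16.75, 0) = 0, max(5.567, 0) = 5.567
Node 0 (S = 105): V_0 = e^(−0.025)·[0.5926·0.0000 + 0.4074·5.5666] = 2.2117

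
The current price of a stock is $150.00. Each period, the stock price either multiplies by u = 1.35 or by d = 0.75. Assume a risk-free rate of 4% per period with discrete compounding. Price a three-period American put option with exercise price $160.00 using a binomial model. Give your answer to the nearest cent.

$29.24

Risk-neutral probability p = (1 + 0.04 − 0.75)/(1.35 − 0.75) = 0.2900/0.6000 = 0.4833
Terminal stock prices: S_uuu = 369.1, S_uud = 205, S_udd = 113.9, S_ddd = 63.28
Terminal payoffs (K − S): max(-209.1, 0) = 0, max(-45.03, 0) = 0, max(46.09, 0) = 46.09, max(96.72, 0) = 96.72
Node uu (S = 273.4): continuation = 1/1.04·[0.4833·0.0000 + 0.5167·0.0000] = 0.0000; exercise value = 0.0000 ≤ continuation, so V_uu = 0.0000
Node ud (S = 151.9): continuation = 1/1.04·[0.4833·0.0000 + 0.5167·46.0938] = 22.8991; exercise value = 8.1250 ≤ continuation, so V_ud = 22.8991
Node dd (S = 84.38): continuation = 1/1.04·[0.4833·46.0938 + 0.5167·96.7188] = 69.4712; exercise value = 75.6250 > continuation, so V_dd = 75.6250 (exercise)
Node u (S = 202.5): continuation = 1/1.04·[0.4833·0.0000 + 0.5167·22.8991] = 11.3762; exercise value = 0.0000 ≤ continuation, so V_u = 11.3762
Node d (S = 112.5): continuation = 1/1.04·[0.4833·22.8991 + 0.5167·75.6250] = 48.2123; exercise value = 47.5000 ≤ continuation, so V_d = 48.2123
Node 0 (S = 150): continuation = 1/1.04·[0.4833·11.3762 + 0.5167·48.2123] = 29.2386; exercise value = 10.0000 ≤ continuation, so V_0 = 29.2386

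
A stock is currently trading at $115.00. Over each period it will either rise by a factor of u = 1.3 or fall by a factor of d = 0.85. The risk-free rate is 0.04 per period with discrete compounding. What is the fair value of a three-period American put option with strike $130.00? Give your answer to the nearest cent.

Risk-neutral probability p = (1 + 0.04 − 0.85)/(1.3 − 0.85) = 0.1900/0.4500 = 0.4222
Terminal stock prices: S_uuu = 252.7, S_uud = 165.2, S_udd = 108, S_ddd = 70.62
Terminal payoffs (K − S): max(-122.7, 0) = 0, max(-35.2, 0) = 0, max(21.99, 0) = 21.99, max(59.38, 0) = 59.38
Node uu (S = 194.4): continuation = 1/1.04·[0.4222·0.0000 + 0.5778·0.0000] = 0.0000; exercise value = 0.0000 ≤ continuation, so V_uu = 0.0000
Node ud (S = 127.1): continuation = 1/1.04·[0.4222·0.0000 + 0.5778·21.9863] = 12.2146; exercise value = 2.9250 ≤ continuation, so V_ud = 12.2146
Node dd (S = 83.09): continuation = 1/1.04·[0.4222·21.9863 + 0.5778·59.3756] = 41.9125; exercise value = 46.9125 > continuation, so V_dd = 46.9125 (exercise)
Node u (S = 149.5): continuation = 1/1.04·[0.4222·0.0000 + 0.5778·12.2146] = 6.7859; exercise value = 0.0000 ≤ continuation, so V_u = 6.7859
Node d (S = 97.75): continuation = 1/1.04·[0.4222·12.2146 + 0.5778·46.9125] = 31.0214; exercise value = 32.2500 > continuation, so V_d = 32.2500 (exercise)
Node 0 (S = 115): continuation = 1/1.04·[0.4222·6.7859 + 0.5778·32.2500] = 20.6716; exercise value = 15.0000 ≤ continuation, so V_0 = 20.6716

$20.67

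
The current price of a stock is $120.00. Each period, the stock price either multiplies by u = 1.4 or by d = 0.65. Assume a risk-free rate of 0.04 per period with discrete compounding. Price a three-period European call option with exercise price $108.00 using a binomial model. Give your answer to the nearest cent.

Risk-neutral probability p = (1 + 0.04 − 0.65)/(1.4 − 0.65) = 0.3900/0.7500 = 0.5200
Terminal stock prices: S_uuu = 329.3, S_uud = 152.9, S_udd = 70.98, S_ddd = 32.95
Terminal payoffs (S − K): max(221.3, 0) = 221.3, max(44.88, 0) = 44.88, max(-37.02, 0) = 0, max(-75.05, 0) = 0
Node uu (S = 235.2): V_uu = 1/1.04·[0.5200·221.2800 + 0.4800·44.8800] = 131.3538
Node ud (S = 109.2): V_ud = 1/1.04·[0.5200·44.8800 + 0.4800·0.0000] = 22.4400
Node dd (S = 50.7): V_dd = 1/1.04·[0.5200·0.0000 + 0.4800·0.0000] = 0.0000
Node u (S = 168): V_u = 1/1.04·[0.5200·131.3538 + 0.4800·22.4400] = 76.0338
Node d (S = 78): V_d = 1/1.04·[0.5200·22.4400 + 0.4800·0.0000] = 11.2200
Node 0 (S = 120): V_0 = 1/1.04·[0.5200·76.0338 + 0.4800·11.2200] = 43.1954

$43.20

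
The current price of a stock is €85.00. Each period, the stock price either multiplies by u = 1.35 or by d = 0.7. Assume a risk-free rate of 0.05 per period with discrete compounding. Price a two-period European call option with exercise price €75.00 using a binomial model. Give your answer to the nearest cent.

€23.42

Risk-neutral probability p = (1 + 0.05 − 0.7)/(1.35 − 0.7) = 0.3500/0.6500 = 0.5385
Terminal stock prices: S_uu = 154.9, S_ud = 80.33, S_dd = 41.65
Terminal payoffs (S − K): max(79.91, 0) = 79.91, max(5.325, 0) = 5.325, max(-33.35, 0) = 0
Node u (S = 114.8): V_u = 1/1.05·[0.5385·79.9125 + 0.4615·5.3250] = 43.3214
Node d (S = 59.5): V_d = 1/1.05·[0.5385·5.3250 + 0.4615·0.0000] = 2.7308
Node 0 (S = 85): V_0 = 1/1.05·[0.5385·43.3214 + 0.4615·2.7308] = 23.4165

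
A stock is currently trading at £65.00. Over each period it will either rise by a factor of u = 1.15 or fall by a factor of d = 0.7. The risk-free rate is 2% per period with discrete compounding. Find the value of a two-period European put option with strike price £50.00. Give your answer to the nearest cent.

Risk-neutral probability p = (1 + 0.02 − 0.7)/(1.15 − 0.7) = 0.3200/0.4500 = 0.7111
Terminal stock prices: S_uu = 85.96, S_ud = 52.32, S_dd = 31.85
Terminal payoffs (K − S): max(-35.96, 0) = 0, max(-2.325, 0) = 0, max(18.15, 0) = 18.15
Node u (S = 74.75): V_u = 1/1.02·[0.7111·0.0000 + 0.2889·0.0000] = 0.0000
Node d (S = 45.5): V_d = 1/1.02·[0.7111·0.0000 + 0.2889·18.1500] = 5.1405
Node 0 (S = 65): V_0 = 1/1.02·[0.7111·0.0000 + 0.2889·5.1405] = 1.4559

£1.46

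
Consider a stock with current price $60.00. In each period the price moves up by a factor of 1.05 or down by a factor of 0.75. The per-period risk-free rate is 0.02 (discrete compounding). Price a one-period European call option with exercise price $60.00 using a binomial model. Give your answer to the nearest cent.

Risk-neutral probability p = (1 + 0.02 − 0.75)/(1.05 − 0.75) = 0.2700/0.3000 = 0.9000
Terminal stock prices: S_u = 63, S_d = 45
Terminal payoffs (S − K): max(3, 0) = 3, max(-15, 0) = 0
Node 0 (S = 60): V_0 = 1/1.02·[0.9000·3.0000 + 0.1000·0.0000] = 2.6471

$2.65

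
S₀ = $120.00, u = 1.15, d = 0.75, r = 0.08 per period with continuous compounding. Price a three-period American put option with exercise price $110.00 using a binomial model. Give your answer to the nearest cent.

$3.85

Risk-neutral probability p = (e^0.08 − 0.75)/(1.15 − 0.75) = 0.3333/0.4000 = 0.8332
Terminal stock prices: S_uuu = 182.5, S_uud = 119, S_udd = 77.62, S_ddd = 50.62
Terminal payoffs (K − S): max(-72.5, 0) = 0, max(-9.025, 0) = 0, max(32.38, 0) = 32.38, max(59.38, 0) = 59.38
Node uu (S = 158.7): continuation = e^(−0.08)·[0.8332·0.0000 + 0.1668·0.0000] = 0.0000; exercise value = 0.0000 ≤ continuation, so V_uu = 0.0000
Node ud (S = 103.5): continuation = e^(−0.08)·[0.8332·0.0000 + 0.1668·32.3750] = 4.9844; exercise value = 6.5000 > continuation, so V_ud = 6.5000 (exercise)
Node dd (S = 67.5): continuation = e^(−0.08)·[0.8332·32.3750 + 0.1668·59.3750] = 34.0428; exercise value = 42.5000 > continuation, so V_dd = 42.5000 (exercise)
Node u (S = 138): continuation = e^(−0.08)·[0.8332·0.0000 + 0.1668·6.5000] = 1.0007; exercise value = 0.0000 ≤ continuation, so V_u = 1.0007
Node d (S = 90): continuation = e^(−0.08)·[0.8332·6.5000 + 0.1668·42.5000] = 11.5428; exercise value = 20.0000 > continuation, so V_d = 20.0000 (exercise)
Node 0 (S = 120): continuation = e^(−0.08)·[0.8332·1.0007 + 0.1668·20.0000] = 3.8489; exercise value = 0.0000 ≤ continuation, so V_0 = 3.8489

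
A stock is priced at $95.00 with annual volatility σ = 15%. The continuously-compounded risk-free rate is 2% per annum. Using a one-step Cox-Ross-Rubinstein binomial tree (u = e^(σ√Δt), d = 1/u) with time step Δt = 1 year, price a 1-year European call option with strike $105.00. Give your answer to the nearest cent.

CRR parameters: u = e^(σ√Δt) = e^(0.15·√1) = 1.1618, d = 1/u = 0.8607
Per-period rate: rΔt = 0.02·1 = 0.02, so R = e^0.02 = 1.0202
Risk-neutral probability p = (e^0.02 − 0.8607)/(1.1618 − 0.8607) = 0.1595/0.3011 = 0.5297
Terminal stock prices: S_u = 110.4, S_d = 81.77
Terminal payoffs (S − K): max(5.374, 0) = 5.374, max(-23.23, 0) = 0
Node 0 (S = 95): V_0 = e^(−0.02)·[0.5297·5.3743 + 0.4703·0.0000] = 2.7901

$2.79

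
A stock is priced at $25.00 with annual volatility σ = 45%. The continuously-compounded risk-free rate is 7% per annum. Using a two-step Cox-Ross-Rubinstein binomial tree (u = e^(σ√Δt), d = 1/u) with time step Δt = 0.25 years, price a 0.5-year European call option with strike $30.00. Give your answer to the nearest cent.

$2.07

CRR parameters: u = e^(σ√Δt) = e^(0.45·√0.25) = 1.2523, d = 1/u = 0.7985
Per-period rate: rΔt = 0.07·0.25 = 0.0175, so R = e^0.0175 = 1.0177
Risk-neutral probability p = (e^0.0175 − 0.7985)/(1.2523 − 0.7985) = 0.2191/0.4538 = 0.4829
Terminal stock prices: S_uu = 39.21, S_ud = 25, S_dd = 15.94
Terminal payoffs (S − K): max(9.208, 0) = 9.208, max(-5, 0) = 0, max(-14.06, 0) = 0
Node u (S = 31.31): V_u = e^(−0.0175)·[0.4829·9.2078 + 0.5171·0.0000] = 4.3692
Node d (S = 19.96): V_d = e^(−0.0175)·[0.4829·0.0000 + 0.5171·0.0000] = 0.0000
Node 0 (S = 25): V_0 = e^(−0.0175)·[0.4829·4.3692 + 0.5171·0.0000] = 2.0732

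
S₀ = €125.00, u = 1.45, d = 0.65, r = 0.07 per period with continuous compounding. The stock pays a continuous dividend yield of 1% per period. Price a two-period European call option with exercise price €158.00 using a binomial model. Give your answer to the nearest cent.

Per-period risk-free factor R = e^0.07 = 1.0725; dividend-adjusted growth = e^(0.07−0.01) = 1.0618.
Risk-neutral probability p = (1.0618 − 0.65)/(1.45 − 0.65) = 0.4118/0.8000 = 0.5148
Terminal stock prices: S_uu = 262.8, S_ud = 117.8, S_dd = 52.81
Terminal payoffs (S − K): max(104.8, 0) = 104.8, max(-40.19, 0) = 0, max(-105.2, 0) = 0
Node u (S = 181.2): V_u = e^(−0.07)·[0.5148·104.8125 + 0.4852·0.0000] = 50.3092
Node d (S = 81.25): V_d = e^(−0.07)·[0.5148·0.0000 + 0.4852·0.0000] = 0.0000
Node 0 (S = 125): V_0 = e^(−0.07)·[0.5148·50.3092 + 0.4852·0.0000] = 24.1480

€24.15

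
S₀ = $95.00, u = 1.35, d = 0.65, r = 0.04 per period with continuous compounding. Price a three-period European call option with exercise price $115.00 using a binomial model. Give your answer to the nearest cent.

Risk-neutral probability p = (e^0.04 − 0.65)/(1.35 − 0.65) = 0.3908/0.7000 = 0.5583
Terminal stock prices: S_uuu = 233.7, S_uud = 112.5, S_udd = 54.19, S_ddd = 26.09
Terminal payoffs (S − K): max(118.7, 0) = 118.7, max(-2.461, 0) = 0, max(-60.81, 0) = 0, max(-88.91, 0) = 0
Node uu (S = 173.1): V_uu = e^(−0.04)·[0.5583·118.7356 + 0.4417·0.0000] = 63.6910
Node ud (S = 83.36): V_ud = e^(−0.04)·[0.5583·0.0000 + 0.4417·0.0000] = 0.0000
Node dd (S = 40.14): V_dd = e^(−0.04)·[0.5583·0.0000 + 0.4417·0.0000] = 0.0000
Node u (S = 128.2): V_u = e^(−0.04)·[0.5583·63.6910 + 0.4417·0.0000] = 34.1645
Node d (S = 61.75): V_d = e^(−0.04)·[0.5583·0.0000 + 0.4417·0.0000] = 0.0000
Node 0 (S = 95): V_0 = e^(−0.04)·[0.5583·34.1645 + 0.4417·0.0000] = 18.3261

$18.33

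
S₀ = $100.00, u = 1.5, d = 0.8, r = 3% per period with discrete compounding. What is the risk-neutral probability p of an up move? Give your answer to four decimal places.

p = 0.3286

Risk-neutral probability p = (1 + 0.03 − 0.8)/(1.5 − 0.8) = 0.2300/0.7000 = 0.3286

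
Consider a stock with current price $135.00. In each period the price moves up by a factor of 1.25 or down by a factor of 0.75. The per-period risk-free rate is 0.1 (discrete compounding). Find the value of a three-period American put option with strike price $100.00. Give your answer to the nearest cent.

$2.27

Risk-neutral probability p = (1 + 0.1 − 0.75)/(1.25 − 0.75) = 0.3500/0.5000 = 0.7000
Terminal stock prices: S_uuu = 263.7, S_uud = 158.2, S_udd = 94.92, S_ddd = 56.95
Terminal payoffs (K − S): max(-163.7, 0) = 0, max(-58.2, 0) = 0, max(5.078, 0) = 5.078, max(43.05, 0) = 43.05
Node uu (S = 210.9): continuation = 1/1.1·[0.7000·0.0000 + 0.3000·0.0000] = 0.0000; exercise value = 0.0000 ≤ continuation, so V_uu = 0.0000
Node ud (S = 126.6): continuation = 1/1.1·[0.7000·0.0000 + 0.3000·5.0781] = 1.3849; exercise value = 0.0000 ≤ continuation, so V_ud = 1.3849
Node dd (S = 75.94): continuation = 1/1.1·[0.7000·5.0781 + 0.3000·43.0469] = 14.9716; exercise value = 24.0625 > continuation, so V_dd = 24.0625 (exercise)
Node u (S = 168.8): continuation = 1/1.1·[0.7000·0.0000 + 0.3000·1.3849] = 0.3777; exercise value = 0.0000 ≤ continuation, so V_u = 0.3777
Node d (S = 101.2): continuation = 1/1.1·[0.7000·1.3849 + 0.3000·24.0625] = 7.4438; exercise value = 0.0000 ≤ continuation, so V_d = 7.4438
Node 0 (S = 135): continuation = 1/1.1·[0.7000·0.3777 + 0.3000·7.4438] = 2.2705; exercise value = 0.0000 ≤ continuation, so V_0 = 2.2705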